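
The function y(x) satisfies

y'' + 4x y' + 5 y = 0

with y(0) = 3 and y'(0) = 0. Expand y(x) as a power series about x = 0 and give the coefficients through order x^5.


Ansatz: y(x) = sum_{n>=0} a_n x^n, so y'(x) = sum_{n>=1} n a_n x^(n-1) and y''(x) = sum_{n>=2} n(n-1) a_n x^(n-2).
Substitute into P(x) y'' + Q(x) y' + R(x) y = 0 with P(x) = 1, Q(x) = 4x, R(x) = 5, and match powers of x.
Initial conditions: a_0 = 3, a_1 = 0.
Setting the coefficient of each power of x to zero and solving order by order (substituting the coefficients already found):
  x^0: 2 a_2 + 5 a_0 = 0  ->  2 a_2 = -5 a_0 = -15  ->  a_2 = -15/2
  x^1: 6 a_3 + 9 a_1 = 0  ->  6 a_3 = -9 a_1 = 0  ->  a_3 = 0
  x^2: 12 a_4 + 13 a_2 = 0  ->  12 a_4 = -13 a_2 = 195/2  ->  a_4 = 65/8
  x^3: 20 a_5 + 17 a_3 = 0  ->  20 a_5 = -17 a_3 = 0  ->  a_5 = 0
Truncated series: y(x) = 3 - (15/2) x^2 + (65/8) x^4 + O(x^6).

a_0 = 3; a_1 = 0; a_2 = -15/2; a_3 = 0; a_4 = 65/8; a_5 = 0


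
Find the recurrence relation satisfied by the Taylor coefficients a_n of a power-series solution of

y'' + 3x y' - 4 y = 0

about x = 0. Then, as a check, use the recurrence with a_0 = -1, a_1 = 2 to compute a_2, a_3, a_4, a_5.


Substitute y = sum_n a_n x^n.
y''(x) has coefficient (n+2)(n+1) a_{n+2} at x^n;
3 x y'(x) has coefficient 3 n a_n at x^n (shift);
-4 y(x) has coefficient -4 a_n at x^n.
Matching x^n: (n+2)(n+1) a_{n+2} + (3n - 4) a_n = 0.
Thus a_{n+2} = (-3n + 4) / ((n+1)(n+2)) * a_n.

Check with a_0 = -1, a_1 = 2 (apply the recurrence for n = 0, 1, 2, 3): a_0 = -1, a_1 = 2, a_2 = -2, a_3 = 1/3, a_4 = 1/3, a_5 = -1/12.

a_(n+2) = (-3n + 4) / ((n+1)(n+2)) * a_n; check: a_0 = -1, a_1 = 2, a_2 = -2, a_3 = 1/3, a_4 = 1/3, a_5 = -1/12


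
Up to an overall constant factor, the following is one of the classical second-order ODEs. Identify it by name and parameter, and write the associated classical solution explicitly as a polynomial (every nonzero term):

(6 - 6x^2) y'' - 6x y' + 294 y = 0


All three coefficients share the factor 6; dividing through by 6 gives  (1 - x^2) y'' - x y' + 49 y = 0.
This matches the Chebyshev equation (1 - x^2) y'' - x y' + n^2 y = 0 (note the -x y' term, not -2x y') with n^2 = 49, so n = 7; the polynomial solution is T_7(x).
With y = sum_k a_k x^k, matching x^k gives (k+2)(k+1) a_{k+2} = (k^2 - n^2) a_k = (k - 7)(k + 7) a_k. The right side vanishes at k = 7, so the series with the parity of 7 terminates at degree 7.
Standard normalization: leading coefficient of T_n is 2^(n-1), so a_7 = 2^6 = 64. Work downward with a_k = (k+1)(k+2) a_{k+2} / ((k - 7)(k + 7)):
  a_5 = (6)(7)(64) / ((5 - 7)(5 + 7)) = 2688/(-24) = -112
  a_3 = (4)(5)(-112) / ((3 - 7)(3 + 7)) = -2240/(-40) = 56
  a_1 = (2)(3)(56) / ((1 - 7)(1 + 7)) = 336/(-48) = -7
Hence T_7(x) = 64 x^7 - 112 x^5 + 56 x^3 - 7 x.

T_7(x); series = 64 x^7 - 112 x^5 + 56 x^3 - 7 x


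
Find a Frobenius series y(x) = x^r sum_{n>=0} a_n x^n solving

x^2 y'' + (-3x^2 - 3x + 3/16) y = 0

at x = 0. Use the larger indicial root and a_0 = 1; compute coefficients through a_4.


Write in Frobenius form y'' + (p(x)/x) y' + (q(x)/x^2) y = 0:
  p(x) = 0,  q(x) = -3x^2 - 3x + 3/16.
Indicial equation: r(r-1) + (0) r + (3/16) = 0 -> roots r_1 = 3/4, r_2 = 1/4.
Take r = r_1 = 3/4. Let y(x) = x^r sum_{n>=0} a_n x^n with a_0 = 1.
Substitute y = x^r sum a_n x^n and match x^{r+n}. The recurrence is
  D(n) a_n - 3 a_{n-1} - 3 a_{n-2} = 0,  where D(n) = (r+n)(r+n-1) + (0)(r+n) + (3/16).
  a_n = [3 a_{n-1} + 3 a_{n-2}] / D(n).
Since the indicial polynomial factors as (r - r_1)(r - r_2), D(n) = (r_1 + n - r_1)(r_1 + n - r_2) = n(n + 1/2).
Evaluating step by step (a_0 = 1):
  n = 1: D(1) = 1(1 + 1/2) = 3/2; numerator = 3(1) = 3; a_1 = (3)/(3/2) = 2
  n = 2: D(2) = 2(2 + 1/2) = 5; numerator = 3(2) + 3(1) = 9; a_2 = (9)/(5) = 9/5
  n = 3: D(3) = 3(3 + 1/2) = 21/2; numerator = 3(9/5) + 3(2) = 57/5; a_3 = (57/5)/(21/2) = 38/35
  n = 4: D(4) = 4(4 + 1/2) = 18; numerator = 3(38/35) + 3(9/5) = 303/35; a_4 = (303/35)/(18) = 101/210

r = 3/4; a_0 = 1; a_1 = 2; a_2 = 9/5; a_3 = 38/35; a_4 = 101/210


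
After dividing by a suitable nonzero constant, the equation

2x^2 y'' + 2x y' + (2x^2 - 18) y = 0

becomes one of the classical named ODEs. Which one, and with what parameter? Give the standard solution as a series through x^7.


All three coefficients share the factor 2; dividing through by 2 gives  x^2 y'' + x y' + (x^2 - 9) y = 0.
This matches the Bessel equation x^2 y'' + x y' + (x^2 - nu^2) y = 0 with nu^2 = 9, so nu = 3; the solution bounded at x = 0 is J_3(x).
Frobenius at x = 0: indicial roots ±nu; for r = nu the recurrence k(k + 2nu) c_k = -c_{k-2} gives the standard series J_nu(x) = sum_{k>=0} (-1)^k / (k! (k+nu)!) (x/2)^(2k+nu). Evaluate the first 3 terms:
  k = 0: (-1)^0 / (0! * 3! * 2^3) x^3 = 1/(1*6*8) x^3 = (1/48) x^3
  k = 1: (-1)^1 / (1! * 4! * 2^5) x^5 = -1/(1*24*32) x^5 = (-1/768) x^5
  k = 2: (-1)^2 / (2! * 5! * 2^7) x^7 = 1/(2*120*128) x^7 = (1/30720) x^7
Hence J_3(x) = x^7/30720 - x^5/768 + x^3/48 + ....

J_3(x); series = x^7/30720 - x^5/768 + x^3/48


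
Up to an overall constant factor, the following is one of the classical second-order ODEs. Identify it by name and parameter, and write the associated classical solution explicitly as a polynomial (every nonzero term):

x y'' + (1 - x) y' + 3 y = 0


The equation is already in a standard form:  x y'' + (1 - x) y' + 3 y = 0.
This matches the Laguerre equation x y'' + (1 - x) y' + n y = 0 with n = 3; the polynomial solution is L_3(x).
With y = sum_k a_k x^k, matching x^k gives (k+1)k a_{k+1} + (k+1) a_{k+1} - k a_k + n a_k = 0, i.e. (k+1)^2 a_{k+1} = (k - n) a_k = (k - 3) a_k. The right side vanishes at k = 3, so the series terminates at degree 3.
Standard normalization L_n(0) = 1 gives a_0 = 1. Work upward with a_{k+1} = (k - 3) a_k / (k+1)^2:
  a_1 = (0 - 3)(1) / 1^2 = -3/1 = -3
  a_2 = (1 - 3)(-3) / 2^2 = 6/4 = 3/2
  a_3 = (2 - 3)(3/2) / 3^2 = (-3/2)/9 = -1/6
Hence L_3(x) = -x^3/6 + 3 x^2/2 - 3 x + 1.

L_3(x); series = -x^3/6 + 3 x^2/2 - 3 x + 1


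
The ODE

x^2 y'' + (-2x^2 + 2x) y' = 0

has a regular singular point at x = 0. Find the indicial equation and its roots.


Divide by x^2 to reach normal form y'' + P_1(x) y' + P_2(x) y = 0 with P_1(x) = -2 + 2/x and P_2(x) = 0.
x = 0 is a singular point because the y'-coefficient -2 + 2/x has a pole at x = 0.
It is a regular singular point because x P_1(x) = p(x) = 2 - 2x and x^2 P_2(x) = q(x) = 0 are polynomials, hence analytic at x = 0.
p(0) = 2,  q(0) = 0.
Indicial equation: r(r-1) + p(0) r + q(0) = 0, i.e. r^2 + (p(0) - 1) r + q(0) = 0, i.e. r^2 + 1 r = 0.
Discriminant: (1)^2 - 4(0) = 1, so r = (-1 ± 1)/2.
Solving: r_1 = 0, r_2 = -1.

indicial: r^2 + 1 r = 0; roots r_1 = 0, r_2 = -1


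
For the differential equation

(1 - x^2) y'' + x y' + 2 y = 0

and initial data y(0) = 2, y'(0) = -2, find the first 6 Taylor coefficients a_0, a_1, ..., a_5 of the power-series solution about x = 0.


Ansatz: y(x) = sum_{n>=0} a_n x^n, so y'(x) = sum_{n>=1} n a_n x^(n-1) and y''(x) = sum_{n>=2} n(n-1) a_n x^(n-2).
Substitute into P(x) y'' + Q(x) y' + R(x) y = 0 with P(x) = 1 - x^2, Q(x) = x, R(x) = 2, and match powers of x.
Initial conditions: a_0 = 2, a_1 = -2.
Setting the coefficient of each power of x to zero and solving order by order (substituting the coefficients already found):
  x^0: 2 a_2 + 2 a_0 = 0  ->  2 a_2 = -2 a_0 = -4  ->  a_2 = -2
  x^1: 6 a_3 + 3 a_1 = 0  ->  6 a_3 = -3 a_1 = 6  ->  a_3 = 1
  x^2: 12 a_4 + 2 a_2 = 0  ->  12 a_4 = -2 a_2 = 4  ->  a_4 = 1/3
  x^3: 20 a_5 - a_3 = 0  ->  20 a_5 = a_3 = 1  ->  a_5 = 1/20
Truncated series: y(x) = 2 - 2 x - 2 x^2 + x^3 + (1/3) x^4 + (1/20) x^5 + O(x^6).

a_0 = 2; a_1 = -2; a_2 = -2; a_3 = 1; a_4 = 1/3; a_5 = 1/20


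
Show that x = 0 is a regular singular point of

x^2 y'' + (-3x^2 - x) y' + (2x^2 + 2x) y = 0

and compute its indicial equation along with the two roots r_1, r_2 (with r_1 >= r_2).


Divide by x^2 to reach normal form y'' + P_1(x) y' + P_2(x) y = 0 with P_1(x) = -3 - 1/x and P_2(x) = 2 + 2/x.
x = 0 is a singular point because the y'-coefficient -3 - 1/x has a pole at x = 0 and the y-coefficient 2 + 2/x has a pole at x = 0.
It is a regular singular point because x P_1(x) = p(x) = -3x - 1 and x^2 P_2(x) = q(x) = 2x^2 + 2x are polynomials, hence analytic at x = 0.
p(0) = -1,  q(0) = 0.
Indicial equation: r(r-1) + p(0) r + q(0) = 0, i.e. r^2 + (p(0) - 1) r + q(0) = 0, i.e. r^2 - 2 r = 0.
Discriminant: (-2)^2 - 4(0) = 4, so r = (2 ± 2)/2.
Solving: r_1 = 2, r_2 = 0.

indicial: r^2 - 2 r = 0; roots r_1 = 2, r_2 = 0


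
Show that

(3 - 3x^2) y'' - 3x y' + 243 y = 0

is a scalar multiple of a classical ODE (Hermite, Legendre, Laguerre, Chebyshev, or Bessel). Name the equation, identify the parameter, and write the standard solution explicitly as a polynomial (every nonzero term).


All three coefficients share the factor 3; dividing through by 3 gives  (1 - x^2) y'' - x y' + 81 y = 0.
This matches the Chebyshev equation (1 - x^2) y'' - x y' + n^2 y = 0 (note the -x y' term, not -2x y') with n^2 = 81, so n = 9; the polynomial solution is T_9(x).
With y = sum_k a_k x^k, matching x^k gives (k+2)(k+1) a_{k+2} = (k^2 - n^2) a_k = (k - 9)(k + 9) a_k. The right side vanishes at k = 9, so the series with the parity of 9 terminates at degree 9.
Standard normalization: leading coefficient of T_n is 2^(n-1), so a_9 = 2^8 = 256. Work downward with a_k = (k+1)(k+2) a_{k+2} / ((k - 9)(k + 9)):
  a_7 = (8)(9)(256) / ((7 - 9)(7 + 9)) = 18432/(-32) = -576
  a_5 = (6)(7)(-576) / ((5 - 9)(5 + 9)) = -24192/(-56) = 432
  a_3 = (4)(5)(432) / ((3 - 9)(3 + 9)) = 8640/(-72) = -120
  a_1 = (2)(3)(-120) / ((1 - 9)(1 + 9)) = -720/(-80) = 9
Hence T_9(x) = 256 x^9 - 576 x^7 + 432 x^5 - 120 x^3 + 9 x.

T_9(x); series = 256 x^9 - 576 x^7 + 432 x^5 - 120 x^3 + 9 x


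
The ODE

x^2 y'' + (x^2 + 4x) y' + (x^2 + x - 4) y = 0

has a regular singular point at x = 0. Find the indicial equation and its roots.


Divide by x^2 to reach normal form y'' + P_1(x) y' + P_2(x) y = 0 with P_1(x) = 1 + 4/x and P_2(x) = 1 + 1/x - 4/x^2.
x = 0 is a singular point because the y'-coefficient 1 + 4/x has a pole at x = 0 and the y-coefficient 1 + 1/x - 4/x^2 has a pole at x = 0.
It is a regular singular point because x P_1(x) = p(x) = x + 4 and x^2 P_2(x) = q(x) = x^2 + x - 4 are polynomials, hence analytic at x = 0.
p(0) = 4,  q(0) = -4.
Indicial equation: r(r-1) + p(0) r + q(0) = 0, i.e. r^2 + (p(0) - 1) r + q(0) = 0, i.e. r^2 + 3 r - 4 = 0.
Discriminant: (3)^2 - 4(-4) = 25, so r = (-3 ± 5)/2.
Solving: r_1 = 1, r_2 = -4.

indicial: r^2 + 3 r - 4 = 0; roots r_1 = 1, r_2 = -4


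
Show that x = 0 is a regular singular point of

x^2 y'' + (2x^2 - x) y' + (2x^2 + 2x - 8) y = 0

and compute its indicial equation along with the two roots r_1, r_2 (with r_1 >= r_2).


Divide by x^2 to reach normal form y'' + P_1(x) y' + P_2(x) y = 0 with P_1(x) = 2 - 1/x and P_2(x) = 2 + 2/x - 8/x^2.
x = 0 is a singular point because the y'-coefficient 2 - 1/x has a pole at x = 0 and the y-coefficient 2 + 2/x - 8/x^2 has a pole at x = 0.
It is a regular singular point because x P_1(x) = p(x) = 2x - 1 and x^2 P_2(x) = q(x) = 2x^2 + 2x - 8 are polynomials, hence analytic at x = 0.
p(0) = -1,  q(0) = -8.
Indicial equation: r(r-1) + p(0) r + q(0) = 0, i.e. r^2 + (p(0) - 1) r + q(0) = 0, i.e. r^2 - 2 r - 8 = 0.
Discriminant: (-2)^2 - 4(-8) = 36, so r = (2 ± 6)/2.
Solving: r_1 = 4, r_2 = -2.

indicial: r^2 - 2 r - 8 = 0; roots r_1 = 4, r_2 = -2


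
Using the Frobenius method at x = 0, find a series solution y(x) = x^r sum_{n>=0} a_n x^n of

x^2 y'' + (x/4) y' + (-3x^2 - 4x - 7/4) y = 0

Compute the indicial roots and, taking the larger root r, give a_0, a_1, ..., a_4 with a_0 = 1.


Write in Frobenius form y'' + (p(x)/x) y' + (q(x)/x^2) y = 0:
  p(x) = 1/4,  q(x) = -3x^2 - 4x - 7/4.
Indicial equation: r(r-1) + (1/4) r + (-7/4) = 0 -> roots r_1 = 7/4, r_2 = -1.
Take r = r_1 = 7/4. Let y(x) = x^r sum_{n>=0} a_n x^n with a_0 = 1.
Substitute y = x^r sum a_n x^n and match x^{r+n}. The recurrence is
  D(n) a_n - 4 a_{n-1} - 3 a_{n-2} = 0,  where D(n) = (r+n)(r+n-1) + (1/4)(r+n) + (-7/4).
  a_n = [4 a_{n-1} + 3 a_{n-2}] / D(n).
Since the indicial polynomial factors as (r - r_1)(r - r_2), D(n) = (r_1 + n - r_1)(r_1 + n - r_2) = n(n + 11/4).
Evaluating step by step (a_0 = 1):
  n = 1: D(1) = 1(1 + 11/4) = 15/4; numerator = 4(1) = 4; a_1 = (4)/(15/4) = 16/15
  n = 2: D(2) = 2(2 + 11/4) = 19/2; numerator = 4(16/15) + 3(1) = 109/15; a_2 = (109/15)/(19/2) = 218/285
  n = 3: D(3) = 3(3 + 11/4) = 69/4; numerator = 4(218/285) + 3(16/15) = 1784/285; a_3 = (1784/285)/(69/4) = 7136/19665
  n = 4: D(4) = 4(4 + 11/4) = 27; numerator = 4(7136/19665) + 3(218/285) = 14734/3933; a_4 = (14734/3933)/(27) = 14734/106191

r = 7/4; a_0 = 1; a_1 = 16/15; a_2 = 218/285; a_3 = 7136/19665; a_4 = 14734/106191


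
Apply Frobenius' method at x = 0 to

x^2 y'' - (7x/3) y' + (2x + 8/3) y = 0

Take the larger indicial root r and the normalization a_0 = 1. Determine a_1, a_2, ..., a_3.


Write in Frobenius form y'' + (p(x)/x) y' + (q(x)/x^2) y = 0:
  p(x) = -7/3,  q(x) = 2x + 8/3.
Indicial equation: r(r-1) + (-7/3) r + (8/3) = 0 -> roots r_1 = 2, r_2 = 4/3.
Take r = r_1 = 2. Let y(x) = x^r sum_{n>=0} a_n x^n with a_0 = 1.
Substitute y = x^r sum a_n x^n and match x^{r+n}. The recurrence is
  D(n) a_n + 2 a_{n-1} = 0,  where D(n) = (r+n)(r+n-1) + (-7/3)(r+n) + (8/3).
  a_n = -2 / D(n) * a_{n-1}.
Since the indicial polynomial factors as (r - r_1)(r - r_2), D(n) = (r_1 + n - r_1)(r_1 + n - r_2) = n(n + 2/3).
Evaluating step by step (a_0 = 1):
  n = 1: D(1) = 1(1 + 2/3) = 5/3; numerator = -2(1) = -2; a_1 = (-2)/(5/3) = -6/5
  n = 2: D(2) = 2(2 + 2/3) = 16/3; numerator = -2(-6/5) = 12/5; a_2 = (12/5)/(16/3) = 9/20
  n = 3: D(3) = 3(3 + 2/3) = 11; numerator = -2(9/20) = -9/10; a_3 = (-9/10)/(11) = -9/110

r = 2; a_0 = 1; a_1 = -6/5; a_2 = 9/20; a_3 = -9/110


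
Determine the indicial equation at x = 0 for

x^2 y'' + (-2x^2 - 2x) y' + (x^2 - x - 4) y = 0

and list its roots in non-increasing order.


Divide by x^2 to reach normal form y'' + P_1(x) y' + P_2(x) y = 0 with P_1(x) = -2 - 2/x and P_2(x) = 1 - 1/x - 4/x^2.
x = 0 is a singular point because the y'-coefficient -2 - 2/x has a pole at x = 0 and the y-coefficient 1 - 1/x - 4/x^2 has a pole at x = 0.
It is a regular singular point because x P_1(x) = p(x) = -2x - 2 and x^2 P_2(x) = q(x) = x^2 - x - 4 are polynomials, hence analytic at x = 0.
p(0) = -2,  q(0) = -4.
Indicial equation: r(r-1) + p(0) r + q(0) = 0, i.e. r^2 + (p(0) - 1) r + q(0) = 0, i.e. r^2 - 3 r - 4 = 0.
Discriminant: (-3)^2 - 4(-4) = 25, so r = (3 ± 5)/2.
Solving: r_1 = 4, r_2 = -1.

indicial: r^2 - 3 r - 4 = 0; roots r_1 = 4, r_2 = -1


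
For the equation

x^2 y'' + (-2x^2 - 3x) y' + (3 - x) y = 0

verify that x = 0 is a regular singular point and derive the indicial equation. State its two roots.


Divide by x^2 to reach normal form y'' + P_1(x) y' + P_2(x) y = 0 with P_1(x) = -2 - 3/x and P_2(x) = -1/x + 3/x^2.
x = 0 is a singular point because the y'-coefficient -2 - 3/x has a pole at x = 0 and the y-coefficient -1/x + 3/x^2 has a pole at x = 0.
It is a regular singular point because x P_1(x) = p(x) = -2x - 3 and x^2 P_2(x) = q(x) = 3 - x are polynomials, hence analytic at x = 0.
p(0) = -3,  q(0) = 3.
Indicial equation: r(r-1) + p(0) r + q(0) = 0, i.e. r^2 + (p(0) - 1) r + q(0) = 0, i.e. r^2 - 4 r + 3 = 0.
Discriminant: (-4)^2 - 4(3) = 4, so r = (4 ± 2)/2.
Solving: r_1 = 3, r_2 = 1.

indicial: r^2 - 4 r + 3 = 0; roots r_1 = 3, r_2 = 1


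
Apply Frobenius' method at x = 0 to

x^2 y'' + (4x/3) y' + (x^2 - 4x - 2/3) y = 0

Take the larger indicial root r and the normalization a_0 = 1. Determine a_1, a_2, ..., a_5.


Write in Frobenius form y'' + (p(x)/x) y' + (q(x)/x^2) y = 0:
  p(x) = 4/3,  q(x) = x^2 - 4x - 2/3.
Indicial equation: r(r-1) + (4/3) r + (-2/3) = 0 -> roots r_1 = 2/3, r_2 = -1.
Take r = r_1 = 2/3. Let y(x) = x^r sum_{n>=0} a_n x^n with a_0 = 1.
Substitute y = x^r sum a_n x^n and match x^{r+n}. The recurrence is
  D(n) a_n - 4 a_{n-1} + 1 a_{n-2} = 0,  where D(n) = (r+n)(r+n-1) + (4/3)(r+n) + (-2/3).
  a_n = [4 a_{n-1} - 1 a_{n-2}] / D(n).
Since the indicial polynomial factors as (r - r_1)(r - r_2), D(n) = (r_1 + n - r_1)(r_1 + n - r_2) = n(n + 5/3).
Evaluating step by step (a_0 = 1):
  n = 1: D(1) = 1(1 + 5/3) = 8/3; numerator = 4(1) = 4; a_1 = (4)/(8/3) = 3/2
  n = 2: D(2) = 2(2 + 5/3) = 22/3; numerator = 4(3/2) - 1(1) = 5; a_2 = (5)/(22/3) = 15/22
  n = 3: D(3) = 3(3 + 5/3) = 14; numerator = 4(15/22) - 1(3/2) = 27/22; a_3 = (27/22)/(14) = 27/308
  n = 4: D(4) = 4(4 + 5/3) = 68/3; numerator = 4(27/308) - 1(15/22) = -51/154; a_4 = (-51/154)/(68/3) = -9/616
  n = 5: D(5) = 5(5 + 5/3) = 100/3; numerator = 4(-9/616) - 1(27/308) = -45/308; a_5 = (-45/308)/(100/3) = -27/6160

r = 2/3; a_0 = 1; a_1 = 3/2; a_2 = 15/22; a_3 = 27/308; a_4 = -9/616; a_5 = -27/6160


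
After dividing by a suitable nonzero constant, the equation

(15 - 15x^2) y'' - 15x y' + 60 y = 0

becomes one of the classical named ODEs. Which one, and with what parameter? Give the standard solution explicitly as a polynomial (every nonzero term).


All three coefficients share the factor 15; dividing through by 15 gives  (1 - x^2) y'' - x y' + 4 y = 0.
This matches the Chebyshev equation (1 - x^2) y'' - x y' + n^2 y = 0 (note the -x y' term, not -2x y') with n^2 = 4, so n = 2; the polynomial solution is T_2(x).
With y = sum_k a_k x^k, matching x^k gives (k+2)(k+1) a_{k+2} = (k^2 - n^2) a_k = (k - 2)(k + 2) a_k. The right side vanishes at k = 2, so the series with the parity of 2 terminates at degree 2.
Standard normalization: leading coefficient of T_n is 2^(n-1), so a_2 = 2^1 = 2. Work downward with a_k = (k+1)(k+2) a_{k+2} / ((k - 2)(k + 2)):
  a_0 = (1)(2)(2) / ((0 - 2)(0 + 2)) = 4/(-4) = -1
Hence T_2(x) = 2 x^2 - 1.

T_2(x); series = 2 x^2 - 1


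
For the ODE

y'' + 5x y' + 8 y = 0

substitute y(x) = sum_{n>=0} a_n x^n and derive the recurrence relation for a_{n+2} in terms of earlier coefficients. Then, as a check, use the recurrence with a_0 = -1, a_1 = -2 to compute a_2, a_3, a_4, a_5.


Substitute y = sum_n a_n x^n.
y''(x) has coefficient (n+2)(n+1) a_{n+2} at x^n;
5 x y'(x) has coefficient 5 n a_n at x^n (shift);
8 y(x) has coefficient 8 a_n at x^n.
Matching x^n: (n+2)(n+1) a_{n+2} + (5n + 8) a_n = 0.
Thus a_{n+2} = (-5n - 8) / ((n+1)(n+2)) * a_n.

Check with a_0 = -1, a_1 = -2 (apply the recurrence for n = 0, 1, 2, 3): a_0 = -1, a_1 = -2, a_2 = 4, a_3 = 13/3, a_4 = -6, a_5 = -299/60.

a_(n+2) = (-5n - 8) / ((n+1)(n+2)) * a_n; check: a_0 = -1, a_1 = -2, a_2 = 4, a_3 = 13/3, a_4 = -6, a_5 = -299/60


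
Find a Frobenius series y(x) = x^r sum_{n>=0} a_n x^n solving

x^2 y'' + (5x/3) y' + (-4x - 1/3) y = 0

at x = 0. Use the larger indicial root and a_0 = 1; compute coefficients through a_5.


Write in Frobenius form y'' + (p(x)/x) y' + (q(x)/x^2) y = 0:
  p(x) = 5/3,  q(x) = -4x - 1/3.
Indicial equation: r(r-1) + (5/3) r + (-1/3) = 0 -> roots r_1 = 1/3, r_2 = -1.
Take r = r_1 = 1/3. Let y(x) = x^r sum_{n>=0} a_n x^n with a_0 = 1.
Substitute y = x^r sum a_n x^n and match x^{r+n}. The recurrence is
  D(n) a_n - 4 a_{n-1} = 0,  where D(n) = (r+n)(r+n-1) + (5/3)(r+n) + (-1/3).
  a_n = 4 / D(n) * a_{n-1}.
Since the indicial polynomial factors as (r - r_1)(r - r_2), D(n) = (r_1 + n - r_1)(r_1 + n - r_2) = n(n + 4/3).
Evaluating step by step (a_0 = 1):
  n = 1: D(1) = 1(1 + 4/3) = 7/3; numerator = 4(1) = 4; a_1 = (4)/(7/3) = 12/7
  n = 2: D(2) = 2(2 + 4/3) = 20/3; numerator = 4(12/7) = 48/7; a_2 = (48/7)/(20/3) = 36/35
  n = 3: D(3) = 3(3 + 4/3) = 13; numerator = 4(36/35) = 144/35; a_3 = (144/35)/(13) = 144/455
  n = 4: D(4) = 4(4 + 4/3) = 64/3; numerator = 4(144/455) = 576/455; a_4 = (576/455)/(64/3) = 27/455
  n = 5: D(5) = 5(5 + 4/3) = 95/3; numerator = 4(27/455) = 108/455; a_5 = (108/455)/(95/3) = 324/43225

r = 1/3; a_0 = 1; a_1 = 12/7; a_2 = 36/35; a_3 = 144/455; a_4 = 27/455; a_5 = 324/43225


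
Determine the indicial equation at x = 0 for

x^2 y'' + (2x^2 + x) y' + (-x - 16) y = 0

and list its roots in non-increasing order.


Divide by x^2 to reach normal form y'' + P_1(x) y' + P_2(x) y = 0 with P_1(x) = 2 + 1/x and P_2(x) = -1/x - 16/x^2.
x = 0 is a singular point because the y'-coefficient 2 + 1/x has a pole at x = 0 and the y-coefficient -1/x - 16/x^2 has a pole at x = 0.
It is a regular singular point because x P_1(x) = p(x) = 2x + 1 and x^2 P_2(x) = q(x) = -x - 16 are polynomials, hence analytic at x = 0.
p(0) = 1,  q(0) = -16.
Indicial equation: r(r-1) + p(0) r + q(0) = 0, i.e. r^2 + (p(0) - 1) r + q(0) = 0, i.e. r^2 - 16 = 0.
Discriminant: (0)^2 - 4(-16) = 64, so r = (0 ± 8)/2.
Solving: r_1 = 4, r_2 = -4.

indicial: r^2 - 16 = 0; roots r_1 = 4, r_2 = -4


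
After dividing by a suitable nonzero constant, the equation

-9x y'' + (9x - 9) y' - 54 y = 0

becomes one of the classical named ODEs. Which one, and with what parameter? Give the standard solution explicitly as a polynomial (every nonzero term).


All three coefficients share the factor -9; dividing through by -9 gives  x y'' + (1 - x) y' + 6 y = 0.
This matches the Laguerre equation x y'' + (1 - x) y' + n y = 0 with n = 6; the polynomial solution is L_6(x).
With y = sum_k a_k x^k, matching x^k gives (k+1)k a_{k+1} + (k+1) a_{k+1} - k a_k + n a_k = 0, i.e. (k+1)^2 a_{k+1} = (k - n) a_k = (k - 6) a_k. The right side vanishes at k = 6, so the series terminates at degree 6.
Standard normalization L_n(0) = 1 gives a_0 = 1. Work upward with a_{k+1} = (k - 6) a_k / (k+1)^2:
  a_1 = (0 - 6)(1) / 1^2 = -6/1 = -6
  a_2 = (1 - 6)(-6) / 2^2 = 30/4 = 15/2
  a_3 = (2 - 6)(15/2) / 3^2 = -30/9 = -10/3
  a_4 = (3 - 6)(-10/3) / 4^2 = 10/16 = 5/8
  a_5 = (4 - 6)(5/8) / 5^2 = (-5/4)/25 = -1/20
  a_6 = (5 - 6)(-1/20) / 6^2 = (1/20)/36 = 1/720
Hence L_6(x) = x^6/720 - x^5/20 + 5 x^4/8 - 10 x^3/3 + 15 x^2/2 - 6 x + 1.

L_6(x); series = x^6/720 - x^5/20 + 5 x^4/8 - 10 x^3/3 + 15 x^2/2 - 6 x + 1


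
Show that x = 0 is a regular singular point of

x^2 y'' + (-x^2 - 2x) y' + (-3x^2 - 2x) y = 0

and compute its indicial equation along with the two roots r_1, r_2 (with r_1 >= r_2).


Divide by x^2 to reach normal form y'' + P_1(x) y' + P_2(x) y = 0 with P_1(x) = -1 - 2/x and P_2(x) = -3 - 2/x.
x = 0 is a singular point because the y'-coefficient -1 - 2/x has a pole at x = 0 and the y-coefficient -3 - 2/x has a pole at x = 0.
It is a regular singular point because x P_1(x) = p(x) = -x - 2 and x^2 P_2(x) = q(x) = -3x^2 - 2x are polynomials, hence analytic at x = 0.
p(0) = -2,  q(0) = 0.
Indicial equation: r(r-1) + p(0) r + q(0) = 0, i.e. r^2 + (p(0) - 1) r + q(0) = 0, i.e. r^2 - 3 r = 0.
Discriminant: (-3)^2 - 4(0) = 9, so r = (3 ± 3)/2.
Solving: r_1 = 3, r_2 = 0.

indicial: r^2 - 3 r = 0; roots r_1 = 3, r_2 = 0


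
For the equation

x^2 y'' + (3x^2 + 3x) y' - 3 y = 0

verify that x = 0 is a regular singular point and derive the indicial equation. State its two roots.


Divide by x^2 to reach normal form y'' + P_1(x) y' + P_2(x) y = 0 with P_1(x) = 3 + 3/x and P_2(x) = -3/x^2.
x = 0 is a singular point because the y'-coefficient 3 + 3/x has a pole at x = 0 and the y-coefficient -3/x^2 has a pole at x = 0.
It is a regular singular point because x P_1(x) = p(x) = 3x + 3 and x^2 P_2(x) = q(x) = -3 are polynomials, hence analytic at x = 0.
p(0) = 3,  q(0) = -3.
Indicial equation: r(r-1) + p(0) r + q(0) = 0, i.e. r^2 + (p(0) - 1) r + q(0) = 0, i.e. r^2 + 2 r - 3 = 0.
Discriminant: (2)^2 - 4(-3) = 16, so r = (-2 ± 4)/2.
Solving: r_1 = 1, r_2 = -3.

indicial: r^2 + 2 r - 3 = 0; roots r_1 = 1, r_2 = -3


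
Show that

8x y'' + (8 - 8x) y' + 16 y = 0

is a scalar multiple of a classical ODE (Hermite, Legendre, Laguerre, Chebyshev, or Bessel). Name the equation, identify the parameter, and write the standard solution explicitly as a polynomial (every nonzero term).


All three coefficients share the factor 8; dividing through by 8 gives  x y'' + (1 - x) y' + 2 y = 0.
This matches the Laguerre equation x y'' + (1 - x) y' + n y = 0 with n = 2; the polynomial solution is L_2(x).
With y = sum_k a_k x^k, matching x^k gives (k+1)k a_{k+1} + (k+1) a_{k+1} - k a_k + n a_k = 0, i.e. (k+1)^2 a_{k+1} = (k - n) a_k = (k - 2) a_k. The right side vanishes at k = 2, so the series terminates at degree 2.
Standard normalization L_n(0) = 1 gives a_0 = 1. Work upward with a_{k+1} = (k - 2) a_k / (k+1)^2:
  a_1 = (0 - 2)(1) / 1^2 = -2/1 = -2
  a_2 = (1 - 2)(-2) / 2^2 = 2/4 = 1/2
Hence L_2(x) = x^2/2 - 2 x + 1.

L_2(x); series = x^2/2 - 2 x + 1


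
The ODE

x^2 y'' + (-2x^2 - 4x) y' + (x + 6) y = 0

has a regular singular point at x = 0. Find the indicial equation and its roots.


Divide by x^2 to reach normal form y'' + P_1(x) y' + P_2(x) y = 0 with P_1(x) = -2 - 4/x and P_2(x) = 1/x + 6/x^2.
x = 0 is a singular point because the y'-coefficient -2 - 4/x has a pole at x = 0 and the y-coefficient 1/x + 6/x^2 has a pole at x = 0.
It is a regular singular point because x P_1(x) = p(x) = -2x - 4 and x^2 P_2(x) = q(x) = x + 6 are polynomials, hence analytic at x = 0.
p(0) = -4,  q(0) = 6.
Indicial equation: r(r-1) + p(0) r + q(0) = 0, i.e. r^2 + (p(0) - 1) r + q(0) = 0, i.e. r^2 - 5 r + 6 = 0.
Discriminant: (-5)^2 - 4(6) = 1, so r = (5 ± 1)/2.
Solving: r_1 = 3, r_2 = 2.

indicial: r^2 - 5 r + 6 = 0; roots r_1 = 3, r_2 = 2


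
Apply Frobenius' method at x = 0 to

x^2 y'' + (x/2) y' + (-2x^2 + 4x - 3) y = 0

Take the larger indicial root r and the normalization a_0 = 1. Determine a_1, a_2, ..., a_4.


Write in Frobenius form y'' + (p(x)/x) y' + (q(x)/x^2) y = 0:
  p(x) = 1/2,  q(x) = -2x^2 + 4x - 3.
Indicial equation: r(r-1) + (1/2) r + (-3) = 0 -> roots r_1 = 2, r_2 = -3/2.
Take r = r_1 = 2. Let y(x) = x^r sum_{n>=0} a_n x^n with a_0 = 1.
Substitute y = x^r sum a_n x^n and match x^{r+n}. The recurrence is
  D(n) a_n + 4 a_{n-1} - 2 a_{n-2} = 0,  where D(n) = (r+n)(r+n-1) + (1/2)(r+n) + (-3).
  a_n = [-4 a_{n-1} + 2 a_{n-2}] / D(n).
Since the indicial polynomial factors as (r - r_1)(r - r_2), D(n) = (r_1 + n - r_1)(r_1 + n - r_2) = n(n + 7/2).
Evaluating step by step (a_0 = 1):
  n = 1: D(1) = 1(1 + 7/2) = 9/2; numerator = -4(1) = -4; a_1 = (-4)/(9/2) = -8/9
  n = 2: D(2) = 2(2 + 7/2) = 11; numerator = -4(-8/9) + 2(1) = 50/9; a_2 = (50/9)/(11) = 50/99
  n = 3: D(3) = 3(3 + 7/2) = 39/2; numerator = -4(50/99) + 2(-8/9) = -376/99; a_3 = (-376/99)/(39/2) = -752/3861
  n = 4: D(4) = 4(4 + 7/2) = 30; numerator = -4(-752/3861) + 2(50/99) = 628/351; a_4 = (628/351)/(30) = 314/5265

r = 2; a_0 = 1; a_1 = -8/9; a_2 = 50/99; a_3 = -752/3861; a_4 = 314/5265


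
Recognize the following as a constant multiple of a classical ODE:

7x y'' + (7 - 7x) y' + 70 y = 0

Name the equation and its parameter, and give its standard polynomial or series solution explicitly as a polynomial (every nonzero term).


All three coefficients share the factor 7; dividing through by 7 gives  x y'' + (1 - x) y' + 10 y = 0.
This matches the Laguerre equation x y'' + (1 - x) y' + n y = 0 with n = 10; the polynomial solution is L_10(x).
With y = sum_k a_k x^k, matching x^k gives (k+1)k a_{k+1} + (k+1) a_{k+1} - k a_k + n a_k = 0, i.e. (k+1)^2 a_{k+1} = (k - n) a_k = (k - 10) a_k. The right side vanishes at k = 10, so the series terminates at degree 10.
Standard normalization L_n(0) = 1 gives a_0 = 1. Work upward with a_{k+1} = (k - 10) a_k / (k+1)^2:
  a_1 = (0 - 10)(1) / 1^2 = -10/1 = -10
  a_2 = (1 - 10)(-10) / 2^2 = 90/4 = 45/2
  a_3 = (2 - 10)(45/2) / 3^2 = -180/9 = -20
  a_4 = (3 - 10)(-20) / 4^2 = 140/16 = 35/4
  a_5 = (4 - 10)(35/4) / 5^2 = (-105/2)/25 = -21/10
  a_6 = (5 - 10)(-21/10) / 6^2 = (21/2)/36 = 7/24
  a_7 = (6 - 10)(7/24) / 7^2 = (-7/6)/49 = -1/42
  a_8 = (7 - 10)(-1/42) / 8^2 = (1/14)/64 = 1/896
  a_9 = (8 - 10)(1/896) / 9^2 = (-1/448)/81 = -1/36288
  a_10 = (9 - 10)(-1/36288) / 10^2 = (1/36288)/100 = 1/3628800
Hence L_10(x) = x^10/3628800 - x^9/36288 + x^8/896 - x^7/42 + 7 x^6/24 - 21 x^5/10 + 35 x^4/4 - 20 x^3 + 45 x^2/2 - 10 x + 1.

L_10(x); series = x^10/3628800 - x^9/36288 + x^8/896 - x^7/42 + 7 x^6/24 - 21 x^5/10 + 35 x^4/4 - 20 x^3 + 45 x^2/2 - 10 x + 1


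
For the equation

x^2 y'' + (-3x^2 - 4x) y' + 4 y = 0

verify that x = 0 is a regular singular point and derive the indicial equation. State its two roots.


Divide by x^2 to reach normal form y'' + P_1(x) y' + P_2(x) y = 0 with P_1(x) = -3 - 4/x and P_2(x) = 4/x^2.
x = 0 is a singular point because the y'-coefficient -3 - 4/x has a pole at x = 0 and the y-coefficient 4/x^2 has a pole at x = 0.
It is a regular singular point because x P_1(x) = p(x) = -3x - 4 and x^2 P_2(x) = q(x) = 4 are polynomials, hence analytic at x = 0.
p(0) = -4,  q(0) = 4.
Indicial equation: r(r-1) + p(0) r + q(0) = 0, i.e. r^2 + (p(0) - 1) r + q(0) = 0, i.e. r^2 - 5 r + 4 = 0.
Discriminant: (-5)^2 - 4(4) = 9, so r = (5 ± 3)/2.
Solving: r_1 = 4, r_2 = 1.

indicial: r^2 - 5 r + 4 = 0; roots r_1 = 4, r_2 = 1


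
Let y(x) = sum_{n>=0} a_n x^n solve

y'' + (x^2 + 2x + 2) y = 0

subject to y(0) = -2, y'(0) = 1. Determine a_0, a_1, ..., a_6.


Ansatz: y(x) = sum_{n>=0} a_n x^n, so y'(x) = sum_{n>=1} n a_n x^(n-1) and y''(x) = sum_{n>=2} n(n-1) a_n x^(n-2).
Substitute into P(x) y'' + Q(x) y' + R(x) y = 0 with P(x) = 1, Q(x) = 0, R(x) = x^2 + 2x + 2, and match powers of x.
Initial conditions: a_0 = -2, a_1 = 1.
Setting the coefficient of each power of x to zero and solving order by order (substituting the coefficients already found):
  x^0: 2 a_2 + 2 a_0 = 0  ->  2 a_2 = -2 a_0 = 4  ->  a_2 = 2
  x^1: 6 a_3 + 2 a_1 + 2 a_0 = 0  ->  6 a_3 = -2 a_1 - 2 a_0 = 2  ->  a_3 = 1/3
  x^2: 12 a_4 + 2 a_2 + 2 a_1 + a_0 = 0  ->  12 a_4 = -2 a_2 - 2 a_1 - a_0 = -4  ->  a_4 = -1/3
  x^3: 20 a_5 + 2 a_3 + 2 a_2 + a_1 = 0  ->  20 a_5 = -2 a_3 - 2 a_2 - a_1 = -17/3  ->  a_5 = -17/60
  x^4: 30 a_6 + 2 a_4 + 2 a_3 + a_2 = 0  ->  30 a_6 = -2 a_4 - 2 a_3 - a_2 = -2  ->  a_6 = -1/15
Truncated series: y(x) = -2 + x + 2 x^2 + (1/3) x^3 - (1/3) x^4 - (17/60) x^5 - (1/15) x^6 + O(x^7).

a_0 = -2; a_1 = 1; a_2 = 2; a_3 = 1/3; a_4 = -1/3; a_5 = -17/60; a_6 = -1/15


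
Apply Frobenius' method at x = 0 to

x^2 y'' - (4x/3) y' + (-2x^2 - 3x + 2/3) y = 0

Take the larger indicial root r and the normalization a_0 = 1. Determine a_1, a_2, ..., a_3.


Write in Frobenius form y'' + (p(x)/x) y' + (q(x)/x^2) y = 0:
  p(x) = -4/3,  q(x) = -2x^2 - 3x + 2/3.
Indicial equation: r(r-1) + (-4/3) r + (2/3) = 0 -> roots r_1 = 2, r_2 = 1/3.
Take r = r_1 = 2. Let y(x) = x^r sum_{n>=0} a_n x^n with a_0 = 1.
Substitute y = x^r sum a_n x^n and match x^{r+n}. The recurrence is
  D(n) a_n - 3 a_{n-1} - 2 a_{n-2} = 0,  where D(n) = (r+n)(r+n-1) + (-4/3)(r+n) + (2/3).
  a_n = [3 a_{n-1} + 2 a_{n-2}] / D(n).
Since the indicial polynomial factors as (r - r_1)(r - r_2), D(n) = (r_1 + n - r_1)(r_1 + n - r_2) = n(n + 5/3).
Evaluating step by step (a_0 = 1):
  n = 1: D(1) = 1(1 + 5/3) = 8/3; numerator = 3(1) = 3; a_1 = (3)/(8/3) = 9/8
  n = 2: D(2) = 2(2 + 5/3) = 22/3; numerator = 3(9/8) + 2(1) = 43/8; a_2 = (43/8)/(22/3) = 129/176
  n = 3: D(3) = 3(3 + 5/3) = 14; numerator = 3(129/176) + 2(9/8) = 783/176; a_3 = (783/176)/(14) = 783/2464

r = 2; a_0 = 1; a_1 = 9/8; a_2 = 129/176; a_3 = 783/2464


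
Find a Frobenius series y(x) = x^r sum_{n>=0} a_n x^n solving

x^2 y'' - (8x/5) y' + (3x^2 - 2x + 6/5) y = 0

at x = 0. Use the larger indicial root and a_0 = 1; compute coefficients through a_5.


Write in Frobenius form y'' + (p(x)/x) y' + (q(x)/x^2) y = 0:
  p(x) = -8/5,  q(x) = 3x^2 - 2x + 6/5.
Indicial equation: r(r-1) + (-8/5) r + (6/5) = 0 -> roots r_1 = 2, r_2 = 3/5.
Take r = r_1 = 2. Let y(x) = x^r sum_{n>=0} a_n x^n with a_0 = 1.
Substitute y = x^r sum a_n x^n and match x^{r+n}. The recurrence is
  D(n) a_n - 2 a_{n-1} + 3 a_{n-2} = 0,  where D(n) = (r+n)(r+n-1) + (-8/5)(r+n) + (6/5).
  a_n = [2 a_{n-1} - 3 a_{n-2}] / D(n).
Since the indicial polynomial factors as (r - r_1)(r - r_2), D(n) = (r_1 + n - r_1)(r_1 + n - r_2) = n(n + 7/5).
Evaluating step by step (a_0 = 1):
  n = 1: D(1) = 1(1 + 7/5) = 12/5; numerator = 2(1) = 2; a_1 = (2)/(12/5) = 5/6
  n = 2: D(2) = 2(2 + 7/5) = 34/5; numerator = 2(5/6) - 3(1) = -4/3; a_2 = (-4/3)/(34/5) = -10/51
  n = 3: D(3) = 3(3 + 7/5) = 66/5; numerator = 2(-10/51) - 3(5/6) = -295/102; a_3 = (-295/102)/(66/5) = -1475/6732
  n = 4: D(4) = 4(4 + 7/5) = 108/5; numerator = 2(-1475/6732) - 3(-10/51) = 505/3366; a_4 = (505/3366)/(108/5) = 2525/363528
  n = 5: D(5) = 5(5 + 7/5) = 32; numerator = 2(2525/363528) - 3(-1475/6732) = 30500/45441; a_5 = (30500/45441)/(32) = 7625/363528

r = 2; a_0 = 1; a_1 = 5/6; a_2 = -10/51; a_3 = -1475/6732; a_4 = 2525/363528; a_5 = 7625/363528


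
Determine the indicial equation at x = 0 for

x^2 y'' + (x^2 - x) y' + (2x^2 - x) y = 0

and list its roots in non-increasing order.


Divide by x^2 to reach normal form y'' + P_1(x) y' + P_2(x) y = 0 with P_1(x) = 1 - 1/x and P_2(x) = 2 - 1/x.
x = 0 is a singular point because the y'-coefficient 1 - 1/x has a pole at x = 0 and the y-coefficient 2 - 1/x has a pole at x = 0.
It is a regular singular point because x P_1(x) = p(x) = x - 1 and x^2 P_2(x) = q(x) = 2x^2 - x are polynomials, hence analytic at x = 0.
p(0) = -1,  q(0) = 0.
Indicial equation: r(r-1) + p(0) r + q(0) = 0, i.e. r^2 + (p(0) - 1) r + q(0) = 0, i.e. r^2 - 2 r = 0.
Discriminant: (-2)^2 - 4(0) = 4, so r = (2 ± 2)/2.
Solving: r_1 = 2, r_2 = 0.

indicial: r^2 - 2 r = 0; roots r_1 = 2, r_2 = 0


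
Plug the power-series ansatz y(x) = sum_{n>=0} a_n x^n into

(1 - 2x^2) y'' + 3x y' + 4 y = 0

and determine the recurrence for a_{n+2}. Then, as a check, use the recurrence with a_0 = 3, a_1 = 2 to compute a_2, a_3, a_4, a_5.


Substitute y = sum_n a_n x^n.
(1 - 2 x^2) y'' contributes (n+2)(n+1) a_{n+2} - 2 n(n-1) a_n at x^n.
3 x y'(x) contributes 3 n a_n at x^n.
4 y(x) contributes 4 a_n at x^n.
Matching x^n: (n+2)(n+1) a_{n+2} + (-2 n(n-1) + 3 n + 4) a_n = 0.
Thus a_{n+2} = (2 n(n-1) - 3 n - 4) / ((n+1)(n+2)) * a_n.

Check with a_0 = 3, a_1 = 2 (apply the recurrence for n = 0, 1, 2, 3): a_0 = 3, a_1 = 2, a_2 = -6, a_3 = -7/3, a_4 = 3, a_5 = 7/60.

a_(n+2) = (2 n(n-1) - 3 n - 4) / ((n+1)(n+2)) * a_n; check: a_0 = 3, a_1 = 2, a_2 = -6, a_3 = -7/3, a_4 = 3, a_5 = 7/60


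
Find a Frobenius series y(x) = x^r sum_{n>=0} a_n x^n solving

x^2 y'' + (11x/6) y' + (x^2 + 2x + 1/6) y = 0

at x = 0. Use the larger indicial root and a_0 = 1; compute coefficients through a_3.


Write in Frobenius form y'' + (p(x)/x) y' + (q(x)/x^2) y = 0:
  p(x) = 11/6,  q(x) = x^2 + 2x + 1/6.
Indicial equation: r(r-1) + (11/6) r + (1/6) = 0 -> roots r_1 = -1/3, r_2 = -1/2.
Take r = r_1 = -1/3. Let y(x) = x^r sum_{n>=0} a_n x^n with a_0 = 1.
Substitute y = x^r sum a_n x^n and match x^{r+n}. The recurrence is
  D(n) a_n + 2 a_{n-1} + 1 a_{n-2} = 0,  where D(n) = (r+n)(r+n-1) + (11/6)(r+n) + (1/6).
  a_n = [-2 a_{n-1} - 1 a_{n-2}] / D(n).
Since the indicial polynomial factors as (r - r_1)(r - r_2), D(n) = (r_1 + n - r_1)(r_1 + n - r_2) = n(n + 1/6).
Evaluating step by step (a_0 = 1):
  n = 1: D(1) = 1(1 + 1/6) = 7/6; numerator = -2(1) = -2; a_1 = (-2)/(7/6) = -12/7
  n = 2: D(2) = 2(2 + 1/6) = 13/3; numerator = -2(-12/7) - 1(1) = 17/7; a_2 = (17/7)/(13/3) = 51/91
  n = 3: D(3) = 3(3 + 1/6) = 19/2; numerator = -2(51/91) - 1(-12/7) = 54/91; a_3 = (54/91)/(19/2) = 108/1729

r = -1/3; a_0 = 1; a_1 = -12/7; a_2 = 51/91; a_3 = 108/1729


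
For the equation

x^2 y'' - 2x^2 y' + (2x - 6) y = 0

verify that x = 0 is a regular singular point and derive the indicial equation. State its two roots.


Divide by x^2 to reach normal form y'' + P_1(x) y' + P_2(x) y = 0 with P_1(x) = -2 and P_2(x) = 2/x - 6/x^2.
x = 0 is a singular point because the y-coefficient 2/x - 6/x^2 has a pole at x = 0.
It is a regular singular point because x P_1(x) = p(x) = -2x and x^2 P_2(x) = q(x) = 2x - 6 are polynomials, hence analytic at x = 0.
p(0) = 0,  q(0) = -6.
Indicial equation: r(r-1) + p(0) r + q(0) = 0, i.e. r^2 + (p(0) - 1) r + q(0) = 0, i.e. r^2 - 1 r - 6 = 0.
Discriminant: (-1)^2 - 4(-6) = 25, so r = (1 ± 5)/2.
Solving: r_1 = 3, r_2 = -2.

indicial: r^2 - 1 r - 6 = 0; roots r_1 = 3, r_2 = -2


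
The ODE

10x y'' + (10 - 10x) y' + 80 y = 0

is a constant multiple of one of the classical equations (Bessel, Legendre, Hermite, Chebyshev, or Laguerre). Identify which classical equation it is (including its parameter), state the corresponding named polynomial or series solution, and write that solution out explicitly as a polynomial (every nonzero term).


All three coefficients share the factor 10; dividing through by 10 gives  x y'' + (1 - x) y' + 8 y = 0.
This matches the Laguerre equation x y'' + (1 - x) y' + n y = 0 with n = 8; the polynomial solution is L_8(x).
With y = sum_k a_k x^k, matching x^k gives (k+1)k a_{k+1} + (k+1) a_{k+1} - k a_k + n a_k = 0, i.e. (k+1)^2 a_{k+1} = (k - n) a_k = (k - 8) a_k. The right side vanishes at k = 8, so the series terminates at degree 8.
Standard normalization L_n(0) = 1 gives a_0 = 1. Work upward with a_{k+1} = (k - 8) a_k / (k+1)^2:
  a_1 = (0 - 8)(1) / 1^2 = -8/1 = -8
  a_2 = (1 - 8)(-8) / 2^2 = 56/4 = 14
  a_3 = (2 - 8)(14) / 3^2 = -84/9 = -28/3
  a_4 = (3 - 8)(-28/3) / 4^2 = (140/3)/16 = 35/12
  a_5 = (4 - 8)(35/12) / 5^2 = (-35/3)/25 = -7/15
  a_6 = (5 - 8)(-7/15) / 6^2 = (7/5)/36 = 7/180
  a_7 = (6 - 8)(7/180) / 7^2 = (-7/90)/49 = -1/630
  a_8 = (7 - 8)(-1/630) / 8^2 = (1/630)/64 = 1/40320
Hence L_8(x) = x^8/40320 - x^7/630 + 7 x^6/180 - 7 x^5/15 + 35 x^4/12 - 28 x^3/3 + 14 x^2 - 8 x + 1.

L_8(x); series = x^8/40320 - x^7/630 + 7 x^6/180 - 7 x^5/15 + 35 x^4/12 - 28 x^3/3 + 14 x^2 - 8 x + 1


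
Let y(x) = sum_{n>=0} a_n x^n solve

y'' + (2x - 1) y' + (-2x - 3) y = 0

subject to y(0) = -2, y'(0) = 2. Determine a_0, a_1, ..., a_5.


Ansatz: y(x) = sum_{n>=0} a_n x^n, so y'(x) = sum_{n>=1} n a_n x^(n-1) and y''(x) = sum_{n>=2} n(n-1) a_n x^(n-2).
Substitute into P(x) y'' + Q(x) y' + R(x) y = 0 with P(x) = 1, Q(x) = 2x - 1, R(x) = -2x - 3, and match powers of x.
Initial conditions: a_0 = -2, a_1 = 2.
Setting the coefficient of each power of x to zero and solving order by order (substituting the coefficients already found):
  x^0: 2 a_2 - a_1 - 3 a_0 = 0  ->  2 a_2 = a_1 + 3 a_0 = -4  ->  a_2 = -2
  x^1: 6 a_3 - 2 a_2 - a_1 - 2 a_0 = 0  ->  6 a_3 = 2 a_2 + a_1 + 2 a_0 = -6  ->  a_3 = -1
  x^2: 12 a_4 - 3 a_3 + a_2 - 2 a_1 = 0  ->  12 a_4 = 3 a_3 - a_2 + 2 a_1 = 3  ->  a_4 = 1/4
  x^3: 20 a_5 - 4 a_4 + 3 a_3 - 2 a_2 = 0  ->  20 a_5 = 4 a_4 - 3 a_3 + 2 a_2 = 0  ->  a_5 = 0
Truncated series: y(x) = -2 + 2 x - 2 x^2 - x^3 + (1/4) x^4 + O(x^6).

a_0 = -2; a_1 = 2; a_2 = -2; a_3 = -1; a_4 = 1/4; a_5 = 0


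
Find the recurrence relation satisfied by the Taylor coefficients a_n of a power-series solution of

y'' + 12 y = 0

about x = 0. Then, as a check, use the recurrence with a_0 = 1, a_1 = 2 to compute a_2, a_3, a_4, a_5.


Substitute y = sum_n a_n x^n into y'' + (const) y = 0.
y''(x) = sum_{n>=0} (n+2)(n+1) a_{n+2} x^n.
The ODE becomes sum_n [(n+2)(n+1) a_{n+2} + 12 a_n] x^n = 0.
Setting each coefficient to zero gives the recurrence:
  (n+2)(n+1) a_{n+2} + 12 a_n = 0,
  a_{n+2} = -12 / ((n+1)(n+2)) a_n.

Check with a_0 = 1, a_1 = 2 (apply the recurrence for n = 0, 1, 2, 3): a_0 = 1, a_1 = 2, a_2 = -6, a_3 = -4, a_4 = 6, a_5 = 12/5.

a_{n+2} = -12/((n+1)(n+2)) * a_n; check: a_0 = 1, a_1 = 2, a_2 = -6, a_3 = -4, a_4 = 6, a_5 = 12/5


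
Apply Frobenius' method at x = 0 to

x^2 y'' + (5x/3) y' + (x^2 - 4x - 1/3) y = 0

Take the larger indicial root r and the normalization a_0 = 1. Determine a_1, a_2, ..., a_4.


Write in Frobenius form y'' + (p(x)/x) y' + (q(x)/x^2) y = 0:
  p(x) = 5/3,  q(x) = x^2 - 4x - 1/3.
Indicial equation: r(r-1) + (5/3) r + (-1/3) = 0 -> roots r_1 = 1/3, r_2 = -1.
Take r = r_1 = 1/3. Let y(x) = x^r sum_{n>=0} a_n x^n with a_0 = 1.
Substitute y = x^r sum a_n x^n and match x^{r+n}. The recurrence is
  D(n) a_n - 4 a_{n-1} + 1 a_{n-2} = 0,  where D(n) = (r+n)(r+n-1) + (5/3)(r+n) + (-1/3).
  a_n = [4 a_{n-1} - 1 a_{n-2}] / D(n).
Since the indicial polynomial factors as (r - r_1)(r - r_2), D(n) = (r_1 + n - r_1)(r_1 + n - r_2) = n(n + 4/3).
Evaluating step by step (a_0 = 1):
  n = 1: D(1) = 1(1 + 4/3) = 7/3; numerator = 4(1) = 4; a_1 = (4)/(7/3) = 12/7
  n = 2: D(2) = 2(2 + 4/3) = 20/3; numerator = 4(12/7) - 1(1) = 41/7; a_2 = (41/7)/(20/3) = 123/140
  n = 3: D(3) = 3(3 + 4/3) = 13; numerator = 4(123/140) - 1(12/7) = 9/5; a_3 = (9/5)/(13) = 9/65
  n = 4: D(4) = 4(4 + 4/3) = 64/3; numerator = 4(9/65) - 1(123/140) = -591/1820; a_4 = (-591/1820)/(64/3) = -1773/116480

r = 1/3; a_0 = 1; a_1 = 12/7; a_2 = 123/140; a_3 = 9/65; a_4 = -1773/116480
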